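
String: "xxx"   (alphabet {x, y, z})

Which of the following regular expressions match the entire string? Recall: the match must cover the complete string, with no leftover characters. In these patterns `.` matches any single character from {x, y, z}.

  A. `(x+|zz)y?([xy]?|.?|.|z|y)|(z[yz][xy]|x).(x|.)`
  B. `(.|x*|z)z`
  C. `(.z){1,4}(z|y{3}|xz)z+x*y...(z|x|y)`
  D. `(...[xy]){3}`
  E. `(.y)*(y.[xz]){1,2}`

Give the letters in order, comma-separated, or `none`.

A → match
B → no match — must end with "z"
C → no match
D → no match
E → no match

A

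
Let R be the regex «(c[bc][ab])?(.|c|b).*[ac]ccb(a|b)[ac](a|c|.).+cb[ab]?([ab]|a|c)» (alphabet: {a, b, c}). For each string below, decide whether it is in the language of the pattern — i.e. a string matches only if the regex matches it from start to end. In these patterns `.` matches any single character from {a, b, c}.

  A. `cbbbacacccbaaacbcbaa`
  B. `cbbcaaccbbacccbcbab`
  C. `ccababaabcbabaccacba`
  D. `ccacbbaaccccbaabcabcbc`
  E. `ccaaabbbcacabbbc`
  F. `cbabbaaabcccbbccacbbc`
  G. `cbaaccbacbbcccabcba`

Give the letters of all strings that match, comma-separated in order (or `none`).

A, B, D, F, G

A → match
B → match
C → no match
D → match
E → no match
F → match
G → match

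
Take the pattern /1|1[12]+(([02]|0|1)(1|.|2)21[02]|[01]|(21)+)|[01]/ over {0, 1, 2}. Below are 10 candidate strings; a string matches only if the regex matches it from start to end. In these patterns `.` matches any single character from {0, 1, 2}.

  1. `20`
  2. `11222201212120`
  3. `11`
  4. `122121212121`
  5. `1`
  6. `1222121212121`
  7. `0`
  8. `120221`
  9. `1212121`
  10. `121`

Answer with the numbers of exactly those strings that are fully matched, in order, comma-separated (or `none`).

1 → no match
2 → no match
3 → no match
4 → match
5 → match
6 → match
7 → match
8 → no match
9 → match
10 → match

4, 5, 6, 7, 9, 10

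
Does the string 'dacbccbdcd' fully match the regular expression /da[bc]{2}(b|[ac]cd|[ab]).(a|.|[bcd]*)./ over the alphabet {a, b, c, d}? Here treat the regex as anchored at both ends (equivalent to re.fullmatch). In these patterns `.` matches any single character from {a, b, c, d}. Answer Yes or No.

No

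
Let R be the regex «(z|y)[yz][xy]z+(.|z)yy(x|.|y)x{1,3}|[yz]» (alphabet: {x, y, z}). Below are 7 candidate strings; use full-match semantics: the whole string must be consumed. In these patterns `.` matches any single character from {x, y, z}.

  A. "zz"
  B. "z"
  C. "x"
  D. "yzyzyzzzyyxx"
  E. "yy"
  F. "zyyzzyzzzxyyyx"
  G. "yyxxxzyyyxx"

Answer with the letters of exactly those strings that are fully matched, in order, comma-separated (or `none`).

B

A → no match
B → match
C → no match
D → no match
E → no match
F → no match
G → no match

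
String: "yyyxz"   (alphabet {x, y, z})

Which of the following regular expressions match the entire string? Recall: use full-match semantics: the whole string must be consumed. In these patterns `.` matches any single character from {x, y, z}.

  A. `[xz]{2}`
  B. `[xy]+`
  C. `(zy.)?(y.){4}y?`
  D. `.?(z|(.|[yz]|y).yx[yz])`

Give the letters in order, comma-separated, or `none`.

D

A → no match
B → no match
C → no match
D → match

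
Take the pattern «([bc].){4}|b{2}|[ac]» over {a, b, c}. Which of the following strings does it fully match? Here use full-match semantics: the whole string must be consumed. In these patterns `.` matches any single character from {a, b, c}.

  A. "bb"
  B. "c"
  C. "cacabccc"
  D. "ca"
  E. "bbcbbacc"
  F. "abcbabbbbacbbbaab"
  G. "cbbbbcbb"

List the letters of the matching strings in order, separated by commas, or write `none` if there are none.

A, B, C, E, G

A → match
B → match
C → match
D → no match
E → match
F → no match
G → match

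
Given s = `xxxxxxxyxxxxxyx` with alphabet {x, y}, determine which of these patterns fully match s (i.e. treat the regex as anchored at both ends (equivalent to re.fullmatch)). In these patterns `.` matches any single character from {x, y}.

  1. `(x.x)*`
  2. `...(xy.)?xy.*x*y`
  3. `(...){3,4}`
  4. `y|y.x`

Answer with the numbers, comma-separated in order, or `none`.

1

1 → match
2 → no match — must end with `y`
3 → no match
4 → no match — must start with `y`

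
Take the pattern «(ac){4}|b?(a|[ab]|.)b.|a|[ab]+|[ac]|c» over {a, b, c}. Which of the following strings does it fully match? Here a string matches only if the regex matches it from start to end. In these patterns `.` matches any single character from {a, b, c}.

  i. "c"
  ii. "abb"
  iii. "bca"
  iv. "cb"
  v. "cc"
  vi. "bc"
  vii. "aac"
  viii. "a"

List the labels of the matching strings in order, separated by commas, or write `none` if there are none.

i → match
ii → match
iii → no match
iv → no match
v → no match
vi → no match
vii → no match
viii → match

i, ii, viii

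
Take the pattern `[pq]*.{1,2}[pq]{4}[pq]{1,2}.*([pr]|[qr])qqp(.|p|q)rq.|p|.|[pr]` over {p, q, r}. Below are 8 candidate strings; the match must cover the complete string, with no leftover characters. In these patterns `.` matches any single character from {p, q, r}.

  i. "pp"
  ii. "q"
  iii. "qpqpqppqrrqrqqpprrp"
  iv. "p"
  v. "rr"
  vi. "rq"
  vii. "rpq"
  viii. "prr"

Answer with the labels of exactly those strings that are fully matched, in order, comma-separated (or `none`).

ii, iv

i → no match
ii → match
iii → no match
iv → match
v → no match
vi → no match
vii → no match
viii → no match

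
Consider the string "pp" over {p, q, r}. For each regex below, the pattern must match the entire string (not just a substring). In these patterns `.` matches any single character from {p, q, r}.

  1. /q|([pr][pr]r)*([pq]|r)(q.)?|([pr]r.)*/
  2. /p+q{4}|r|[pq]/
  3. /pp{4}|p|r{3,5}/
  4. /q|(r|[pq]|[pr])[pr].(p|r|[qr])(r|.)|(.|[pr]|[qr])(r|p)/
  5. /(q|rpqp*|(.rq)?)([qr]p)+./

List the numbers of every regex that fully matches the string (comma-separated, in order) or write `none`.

4

1 → no match
2 → no match
3 → no match
4 → match
5 → no match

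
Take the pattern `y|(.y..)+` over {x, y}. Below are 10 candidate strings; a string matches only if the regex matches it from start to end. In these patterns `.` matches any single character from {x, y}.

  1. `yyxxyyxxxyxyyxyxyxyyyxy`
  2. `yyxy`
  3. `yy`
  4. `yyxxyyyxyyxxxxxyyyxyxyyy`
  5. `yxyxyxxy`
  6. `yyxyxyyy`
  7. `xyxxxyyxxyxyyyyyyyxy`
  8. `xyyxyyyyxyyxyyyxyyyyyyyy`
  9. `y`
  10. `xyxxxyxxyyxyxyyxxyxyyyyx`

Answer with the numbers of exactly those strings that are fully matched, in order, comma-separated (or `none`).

2, 6, 7, 8, 9, 10

1 → no match
2 → match
3 → no match
4 → no match
5 → no match
6 → match
7 → match
8 → match
9 → match
10 → match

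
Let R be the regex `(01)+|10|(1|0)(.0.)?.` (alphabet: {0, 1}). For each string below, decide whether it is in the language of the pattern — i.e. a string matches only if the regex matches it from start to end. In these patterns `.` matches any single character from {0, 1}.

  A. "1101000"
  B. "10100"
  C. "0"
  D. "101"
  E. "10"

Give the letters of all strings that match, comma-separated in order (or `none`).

A → no match
B → no match
C → no match
D → no match
E → match

E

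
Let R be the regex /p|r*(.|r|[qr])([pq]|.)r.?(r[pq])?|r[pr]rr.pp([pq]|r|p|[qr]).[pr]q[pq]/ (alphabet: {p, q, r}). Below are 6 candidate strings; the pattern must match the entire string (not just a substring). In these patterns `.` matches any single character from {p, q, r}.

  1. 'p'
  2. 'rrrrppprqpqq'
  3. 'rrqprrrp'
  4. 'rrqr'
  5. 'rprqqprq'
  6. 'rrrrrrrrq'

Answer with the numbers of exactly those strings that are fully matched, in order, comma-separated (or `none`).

1 → match
2 → match
3 → match
4 → match
5 → no match
6 → match

1, 2, 3, 4, 6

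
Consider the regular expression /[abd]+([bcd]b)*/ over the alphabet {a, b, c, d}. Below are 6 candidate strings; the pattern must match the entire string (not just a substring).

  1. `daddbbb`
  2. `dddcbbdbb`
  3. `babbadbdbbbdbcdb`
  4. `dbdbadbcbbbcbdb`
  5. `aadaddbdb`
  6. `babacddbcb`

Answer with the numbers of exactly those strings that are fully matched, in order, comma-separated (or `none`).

1, 4, 5

1. `daddbbb` → match
2. `dddcbbdbb` → no match
3 → no match
4 → match
5. `aadaddbdb` → match
6. `babacddbcb` → no match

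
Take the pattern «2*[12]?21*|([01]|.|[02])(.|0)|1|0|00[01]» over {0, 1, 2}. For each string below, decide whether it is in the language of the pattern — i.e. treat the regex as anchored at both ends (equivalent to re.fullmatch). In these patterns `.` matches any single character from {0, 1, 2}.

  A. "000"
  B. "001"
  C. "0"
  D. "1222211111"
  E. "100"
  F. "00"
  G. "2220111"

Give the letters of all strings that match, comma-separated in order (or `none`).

A → match
B → match
C → match
D → no match
E → no match
F → match
G → no match

A, B, C, F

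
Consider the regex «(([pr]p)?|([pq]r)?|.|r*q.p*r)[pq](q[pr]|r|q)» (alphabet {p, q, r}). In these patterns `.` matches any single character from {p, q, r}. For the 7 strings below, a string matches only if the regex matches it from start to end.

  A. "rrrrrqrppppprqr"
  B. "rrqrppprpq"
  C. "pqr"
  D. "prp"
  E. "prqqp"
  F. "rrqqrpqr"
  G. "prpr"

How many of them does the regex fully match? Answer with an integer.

6

A → match
B → match
C → match
D → no match
E → match
F → match
G → match
Total matched: 6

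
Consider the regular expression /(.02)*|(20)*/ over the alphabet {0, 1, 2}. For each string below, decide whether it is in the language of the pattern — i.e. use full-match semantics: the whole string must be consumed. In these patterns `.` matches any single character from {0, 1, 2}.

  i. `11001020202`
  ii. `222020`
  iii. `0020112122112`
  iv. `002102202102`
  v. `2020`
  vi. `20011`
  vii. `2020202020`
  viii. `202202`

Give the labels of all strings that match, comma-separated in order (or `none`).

iv, v, vii, viii

i → no match
ii → no match
iii → no match
iv → match
v → match
vi → no match
vii → match
viii → match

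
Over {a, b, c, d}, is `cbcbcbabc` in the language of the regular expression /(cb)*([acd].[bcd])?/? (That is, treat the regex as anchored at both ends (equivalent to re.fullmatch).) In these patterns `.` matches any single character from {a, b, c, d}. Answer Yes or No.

Yes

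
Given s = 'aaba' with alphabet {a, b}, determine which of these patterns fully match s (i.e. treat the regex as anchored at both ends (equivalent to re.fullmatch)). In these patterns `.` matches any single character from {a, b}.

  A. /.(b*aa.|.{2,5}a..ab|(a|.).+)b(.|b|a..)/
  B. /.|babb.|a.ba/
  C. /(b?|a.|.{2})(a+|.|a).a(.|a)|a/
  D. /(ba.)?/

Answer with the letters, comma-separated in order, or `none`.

B

A → no match
B → match
C → no match
D → no match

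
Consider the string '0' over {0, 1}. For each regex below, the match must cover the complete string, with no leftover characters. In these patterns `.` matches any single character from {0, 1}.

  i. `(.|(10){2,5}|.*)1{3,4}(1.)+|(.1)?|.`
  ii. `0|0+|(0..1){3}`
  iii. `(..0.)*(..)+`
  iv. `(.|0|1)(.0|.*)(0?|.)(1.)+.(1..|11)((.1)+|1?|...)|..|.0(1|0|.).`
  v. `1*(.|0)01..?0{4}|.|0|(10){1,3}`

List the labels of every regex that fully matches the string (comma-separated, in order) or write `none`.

i → match
ii → match
iii → no match
iv → no match
v → match

i, ii, v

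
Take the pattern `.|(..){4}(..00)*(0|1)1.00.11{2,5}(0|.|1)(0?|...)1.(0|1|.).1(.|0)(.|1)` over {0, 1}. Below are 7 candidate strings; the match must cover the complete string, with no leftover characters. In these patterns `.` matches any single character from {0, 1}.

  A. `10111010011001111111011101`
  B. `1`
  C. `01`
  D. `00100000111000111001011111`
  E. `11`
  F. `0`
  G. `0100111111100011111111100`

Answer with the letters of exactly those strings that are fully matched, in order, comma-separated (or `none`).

A → match
B → match
C → no match
D → match
E → no match
F → match
G → match

A, B, D, F, G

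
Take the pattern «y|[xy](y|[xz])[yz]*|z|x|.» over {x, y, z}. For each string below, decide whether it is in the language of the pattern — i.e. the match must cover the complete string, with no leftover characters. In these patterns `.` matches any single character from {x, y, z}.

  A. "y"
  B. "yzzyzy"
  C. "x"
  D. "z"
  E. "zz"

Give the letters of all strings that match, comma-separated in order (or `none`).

A, B, C, D

A → match
B → match
C → match
D → match
E → no match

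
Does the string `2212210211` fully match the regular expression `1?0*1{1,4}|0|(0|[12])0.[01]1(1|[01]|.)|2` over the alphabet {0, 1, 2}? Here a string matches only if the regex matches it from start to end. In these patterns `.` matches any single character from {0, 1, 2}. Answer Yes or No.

No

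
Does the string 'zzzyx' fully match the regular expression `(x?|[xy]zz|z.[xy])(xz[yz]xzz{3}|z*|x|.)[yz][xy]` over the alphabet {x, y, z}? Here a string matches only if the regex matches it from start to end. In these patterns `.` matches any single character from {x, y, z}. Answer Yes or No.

Yes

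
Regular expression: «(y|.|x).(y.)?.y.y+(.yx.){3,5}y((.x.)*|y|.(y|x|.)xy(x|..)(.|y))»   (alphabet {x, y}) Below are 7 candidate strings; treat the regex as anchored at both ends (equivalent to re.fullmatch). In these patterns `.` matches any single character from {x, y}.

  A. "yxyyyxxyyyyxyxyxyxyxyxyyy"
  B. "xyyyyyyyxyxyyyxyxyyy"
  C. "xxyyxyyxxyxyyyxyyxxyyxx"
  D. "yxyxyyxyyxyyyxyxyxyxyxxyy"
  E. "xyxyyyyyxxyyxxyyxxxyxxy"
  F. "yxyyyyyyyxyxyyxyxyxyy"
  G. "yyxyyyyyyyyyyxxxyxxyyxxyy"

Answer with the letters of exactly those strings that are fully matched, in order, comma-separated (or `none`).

E, G

A → no match
B → no match
C → no match
D → no match
E → match
F → no match
G → match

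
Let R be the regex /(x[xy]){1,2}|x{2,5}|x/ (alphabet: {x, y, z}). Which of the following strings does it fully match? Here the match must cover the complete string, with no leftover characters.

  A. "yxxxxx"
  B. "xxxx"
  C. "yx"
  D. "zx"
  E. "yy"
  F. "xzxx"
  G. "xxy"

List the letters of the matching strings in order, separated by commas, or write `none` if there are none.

A → no match — must start with "x"
B → match
C → no match — must start with "x"
D → no match — must start with "x"
E → no match — must start with "x"
F → no match
G → no match

B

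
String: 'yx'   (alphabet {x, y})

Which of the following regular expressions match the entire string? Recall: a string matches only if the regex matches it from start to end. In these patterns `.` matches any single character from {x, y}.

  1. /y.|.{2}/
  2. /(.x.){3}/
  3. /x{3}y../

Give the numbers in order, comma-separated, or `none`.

1 → match
2 → no match
3 → no match — must start with 'x'

1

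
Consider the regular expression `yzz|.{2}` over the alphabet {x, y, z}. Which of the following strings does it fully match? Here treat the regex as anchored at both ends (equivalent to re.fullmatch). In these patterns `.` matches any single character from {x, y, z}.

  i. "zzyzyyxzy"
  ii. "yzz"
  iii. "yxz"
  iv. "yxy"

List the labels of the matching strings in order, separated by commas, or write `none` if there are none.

i → no match
ii → match
iii → no match
iv → no match

ii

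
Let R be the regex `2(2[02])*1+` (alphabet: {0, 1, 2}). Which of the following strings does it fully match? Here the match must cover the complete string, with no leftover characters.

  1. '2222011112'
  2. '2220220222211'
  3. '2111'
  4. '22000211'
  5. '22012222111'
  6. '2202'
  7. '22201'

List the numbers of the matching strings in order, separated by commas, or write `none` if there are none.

3

1 → no match — must end with '1'
2 → no match
3 → match
4 → no match
5 → no match
6 → no match — must end with '1'
7 → no match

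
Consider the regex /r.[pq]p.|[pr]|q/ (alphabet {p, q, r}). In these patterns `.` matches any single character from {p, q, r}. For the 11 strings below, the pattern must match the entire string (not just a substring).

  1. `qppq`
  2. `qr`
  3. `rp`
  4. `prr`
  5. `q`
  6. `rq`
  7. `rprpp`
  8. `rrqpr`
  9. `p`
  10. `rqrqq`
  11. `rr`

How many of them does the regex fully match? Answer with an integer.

3

1 → no match
2 → no match
3 → no match
4 → no match
5 → match
6 → no match
7 → no match
8 → match
9 → match
10 → no match
11 → no match
Total matched: 3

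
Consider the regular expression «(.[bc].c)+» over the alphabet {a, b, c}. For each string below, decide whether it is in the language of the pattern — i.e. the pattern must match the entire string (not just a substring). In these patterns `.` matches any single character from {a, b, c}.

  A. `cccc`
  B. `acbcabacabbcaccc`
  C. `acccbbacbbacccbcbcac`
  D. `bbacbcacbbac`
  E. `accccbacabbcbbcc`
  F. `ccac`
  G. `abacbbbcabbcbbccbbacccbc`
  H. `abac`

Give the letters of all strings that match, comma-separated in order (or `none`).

A. `cccc` → match
B → match
C → match
D. `bbacbcacbbac` → match
E → match
F. `ccac` → match
G → match
H. `abac` → match

A, B, C, D, E, F, G, H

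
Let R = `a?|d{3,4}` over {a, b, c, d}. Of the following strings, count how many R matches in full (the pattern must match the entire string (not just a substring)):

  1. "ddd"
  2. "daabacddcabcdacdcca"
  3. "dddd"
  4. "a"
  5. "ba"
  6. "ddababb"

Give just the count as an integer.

3

1. "ddd" → match
2 → no match
3. "dddd" → match
4. "a" → match
5. "ba" → no match
6. "ddababb" → no match
Total matched: 3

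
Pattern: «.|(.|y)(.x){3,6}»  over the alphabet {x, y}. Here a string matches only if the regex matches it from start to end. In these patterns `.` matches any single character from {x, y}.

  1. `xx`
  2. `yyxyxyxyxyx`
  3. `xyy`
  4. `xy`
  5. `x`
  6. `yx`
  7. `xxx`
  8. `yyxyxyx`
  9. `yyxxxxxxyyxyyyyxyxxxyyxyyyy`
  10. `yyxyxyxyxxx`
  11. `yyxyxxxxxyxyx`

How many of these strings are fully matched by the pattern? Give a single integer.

1. `xx` → no match
2. `yyxyxyxyxyx` → match
3. `xyy` → no match
4. `xy` → no match
5. `x` → match
6. `yx` → no match
7. `xxx` → no match
8. `yyxyxyx` → match
9 → no match
10. `yyxyxyxyxxx` → match
11 → match
Total matched: 5

5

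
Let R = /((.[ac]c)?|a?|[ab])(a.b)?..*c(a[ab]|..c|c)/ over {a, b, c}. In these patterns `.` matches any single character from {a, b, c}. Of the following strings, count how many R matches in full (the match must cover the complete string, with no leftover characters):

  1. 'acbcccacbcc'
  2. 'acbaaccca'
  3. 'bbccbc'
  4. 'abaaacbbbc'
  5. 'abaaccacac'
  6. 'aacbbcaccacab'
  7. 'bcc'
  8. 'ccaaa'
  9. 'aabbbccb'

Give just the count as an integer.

4

1 → match
2 → no match
3 → match
4 → no match
5 → no match
6 → match
7 → match
8 → no match
9 → no match
Total matched: 4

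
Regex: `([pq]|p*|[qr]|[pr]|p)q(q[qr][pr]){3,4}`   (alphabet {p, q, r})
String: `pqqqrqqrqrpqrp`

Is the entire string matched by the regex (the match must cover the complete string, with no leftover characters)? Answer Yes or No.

Yes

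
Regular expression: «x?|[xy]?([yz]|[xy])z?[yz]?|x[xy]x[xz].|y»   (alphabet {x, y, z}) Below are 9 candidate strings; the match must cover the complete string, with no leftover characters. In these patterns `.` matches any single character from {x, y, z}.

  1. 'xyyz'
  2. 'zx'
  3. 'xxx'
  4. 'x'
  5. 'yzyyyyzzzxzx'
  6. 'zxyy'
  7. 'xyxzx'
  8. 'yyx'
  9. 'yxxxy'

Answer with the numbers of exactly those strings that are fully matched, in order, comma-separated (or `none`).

1. 'xyyz' → no match
2. 'zx' → no match
3. 'xxx' → no match
4. 'x' → match
5. 'yzyyyyzzzxzx' → no match
6. 'zxyy' → no match
7. 'xyxzx' → match
8. 'yyx' → no match
9. 'yxxxy' → no match

4, 7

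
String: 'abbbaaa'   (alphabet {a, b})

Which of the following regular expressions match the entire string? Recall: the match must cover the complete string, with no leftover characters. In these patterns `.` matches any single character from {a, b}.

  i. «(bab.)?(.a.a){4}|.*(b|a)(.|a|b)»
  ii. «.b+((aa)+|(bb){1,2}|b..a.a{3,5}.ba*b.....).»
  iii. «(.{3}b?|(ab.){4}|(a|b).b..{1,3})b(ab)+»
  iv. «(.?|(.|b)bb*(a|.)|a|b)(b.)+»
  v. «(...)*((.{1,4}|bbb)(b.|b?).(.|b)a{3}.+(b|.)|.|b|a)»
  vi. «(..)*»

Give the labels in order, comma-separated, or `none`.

i, ii, v

i → match
ii → match
iii → no match — must end with 'ab'
iv → no match
v → match
vi → no match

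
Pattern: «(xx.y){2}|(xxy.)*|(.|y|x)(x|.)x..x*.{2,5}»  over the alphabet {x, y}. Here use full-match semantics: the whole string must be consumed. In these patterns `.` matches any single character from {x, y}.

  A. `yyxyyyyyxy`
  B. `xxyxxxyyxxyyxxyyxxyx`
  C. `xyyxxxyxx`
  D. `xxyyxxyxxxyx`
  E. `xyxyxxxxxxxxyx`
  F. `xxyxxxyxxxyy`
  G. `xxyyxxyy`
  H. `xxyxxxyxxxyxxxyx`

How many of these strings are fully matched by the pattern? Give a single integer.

7

A → match
B → match
C → no match
D → match
E → match
F → match
G → match
H → match
Total matched: 7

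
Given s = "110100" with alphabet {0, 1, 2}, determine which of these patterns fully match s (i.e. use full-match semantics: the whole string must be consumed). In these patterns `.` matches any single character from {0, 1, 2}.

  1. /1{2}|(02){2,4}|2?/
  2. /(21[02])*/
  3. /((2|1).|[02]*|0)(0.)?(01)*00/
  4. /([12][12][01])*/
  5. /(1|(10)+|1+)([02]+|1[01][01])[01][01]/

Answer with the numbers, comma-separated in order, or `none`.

1 → no match
2 → no match
3 → match
4 → no match
5 → match

3, 5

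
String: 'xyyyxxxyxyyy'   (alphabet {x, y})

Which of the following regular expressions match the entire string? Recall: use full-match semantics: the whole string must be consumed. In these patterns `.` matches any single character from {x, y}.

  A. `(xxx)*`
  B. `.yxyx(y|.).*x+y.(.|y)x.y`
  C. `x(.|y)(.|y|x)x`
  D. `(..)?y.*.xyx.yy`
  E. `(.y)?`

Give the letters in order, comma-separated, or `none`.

D

A → no match
B → no match
C → no match — must end with 'x'
D → match
E → no match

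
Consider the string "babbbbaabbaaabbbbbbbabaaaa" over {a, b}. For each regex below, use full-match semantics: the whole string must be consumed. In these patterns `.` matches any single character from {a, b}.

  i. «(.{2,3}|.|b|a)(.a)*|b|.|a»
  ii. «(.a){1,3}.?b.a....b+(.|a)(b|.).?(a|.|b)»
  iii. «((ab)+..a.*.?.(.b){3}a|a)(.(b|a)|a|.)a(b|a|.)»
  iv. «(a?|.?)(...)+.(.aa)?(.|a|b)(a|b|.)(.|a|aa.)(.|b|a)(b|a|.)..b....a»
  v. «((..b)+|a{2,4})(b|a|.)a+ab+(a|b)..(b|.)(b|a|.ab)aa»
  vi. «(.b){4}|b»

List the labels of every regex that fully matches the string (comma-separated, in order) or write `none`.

v

i → no match
ii → no match
iii → no match
iv → no match
v → match
vi → no match — must end with "b"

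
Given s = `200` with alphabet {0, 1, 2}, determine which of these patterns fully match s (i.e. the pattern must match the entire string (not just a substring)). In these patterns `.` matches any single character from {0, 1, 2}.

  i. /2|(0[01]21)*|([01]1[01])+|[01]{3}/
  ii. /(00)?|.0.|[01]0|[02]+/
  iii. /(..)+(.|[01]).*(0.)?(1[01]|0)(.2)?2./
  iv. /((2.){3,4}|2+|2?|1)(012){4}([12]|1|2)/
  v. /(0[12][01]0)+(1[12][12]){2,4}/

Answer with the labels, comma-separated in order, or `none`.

i → no match
ii → match
iii → no match
iv → no match
v → no match — must start with `0`

ii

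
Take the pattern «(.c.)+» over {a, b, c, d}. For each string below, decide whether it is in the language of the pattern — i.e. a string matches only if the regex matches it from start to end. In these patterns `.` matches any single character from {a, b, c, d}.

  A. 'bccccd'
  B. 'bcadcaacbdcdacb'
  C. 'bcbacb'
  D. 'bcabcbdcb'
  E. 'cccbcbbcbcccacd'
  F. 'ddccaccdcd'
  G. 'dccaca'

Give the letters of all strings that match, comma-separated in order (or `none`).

A, B, C, D, E, G

A → match
B → match
C → match
D → match
E → match
F → no match
G → match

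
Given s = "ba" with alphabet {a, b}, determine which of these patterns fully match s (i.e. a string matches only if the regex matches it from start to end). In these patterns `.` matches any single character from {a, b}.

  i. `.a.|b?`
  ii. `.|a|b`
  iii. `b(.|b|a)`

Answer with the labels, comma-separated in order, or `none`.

i → no match
ii → no match
iii → match

iii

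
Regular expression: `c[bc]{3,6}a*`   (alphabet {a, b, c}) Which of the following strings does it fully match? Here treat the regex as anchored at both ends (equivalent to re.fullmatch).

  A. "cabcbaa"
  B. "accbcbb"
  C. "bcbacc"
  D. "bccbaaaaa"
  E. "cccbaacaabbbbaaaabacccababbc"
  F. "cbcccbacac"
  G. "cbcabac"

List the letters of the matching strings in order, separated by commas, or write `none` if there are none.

A → no match
B → no match — must start with "c"
C → no match — must start with "c"
D → no match — must start with "c"
E → no match
F → no match
G → no match

none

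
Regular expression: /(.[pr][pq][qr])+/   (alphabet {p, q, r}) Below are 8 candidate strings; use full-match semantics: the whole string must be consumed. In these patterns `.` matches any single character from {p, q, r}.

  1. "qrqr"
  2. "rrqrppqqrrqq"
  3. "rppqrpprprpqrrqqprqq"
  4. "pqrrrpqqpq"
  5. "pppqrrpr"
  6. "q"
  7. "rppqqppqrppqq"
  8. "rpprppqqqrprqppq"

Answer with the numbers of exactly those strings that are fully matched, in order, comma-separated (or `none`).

1 → match
2 → match
3 → match
4 → no match
5 → match
6 → no match
7 → no match
8 → match

1, 2, 3, 5, 8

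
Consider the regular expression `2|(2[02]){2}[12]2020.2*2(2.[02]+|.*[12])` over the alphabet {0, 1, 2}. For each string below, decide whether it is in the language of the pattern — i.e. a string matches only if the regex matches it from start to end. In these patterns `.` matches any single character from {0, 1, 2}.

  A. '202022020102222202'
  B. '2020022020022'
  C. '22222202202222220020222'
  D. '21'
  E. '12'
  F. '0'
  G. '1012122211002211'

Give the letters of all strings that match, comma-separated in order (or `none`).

A → no match
B → no match
C → no match
D → no match
E → no match — must start with '2'
F → no match — must start with '2'
G → no match — must start with '2'

none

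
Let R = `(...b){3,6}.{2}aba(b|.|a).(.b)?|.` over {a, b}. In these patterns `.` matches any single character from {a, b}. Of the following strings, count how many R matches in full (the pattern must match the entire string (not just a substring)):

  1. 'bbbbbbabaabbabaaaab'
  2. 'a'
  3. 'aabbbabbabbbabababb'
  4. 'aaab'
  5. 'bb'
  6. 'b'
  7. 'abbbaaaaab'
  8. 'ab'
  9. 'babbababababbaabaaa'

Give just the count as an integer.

4

1 → no match
2 → match
3 → match
4 → no match
5 → no match
6 → match
7 → no match
8 → no match
9 → match
Total matched: 4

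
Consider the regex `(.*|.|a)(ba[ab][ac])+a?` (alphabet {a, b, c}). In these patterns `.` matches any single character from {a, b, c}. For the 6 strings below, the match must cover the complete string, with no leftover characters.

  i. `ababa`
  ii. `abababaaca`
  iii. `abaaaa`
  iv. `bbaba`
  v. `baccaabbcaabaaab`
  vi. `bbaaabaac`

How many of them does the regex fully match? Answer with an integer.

i → match
ii → match
iii → match
iv → match
v → no match
vi → match
Total matched: 5

5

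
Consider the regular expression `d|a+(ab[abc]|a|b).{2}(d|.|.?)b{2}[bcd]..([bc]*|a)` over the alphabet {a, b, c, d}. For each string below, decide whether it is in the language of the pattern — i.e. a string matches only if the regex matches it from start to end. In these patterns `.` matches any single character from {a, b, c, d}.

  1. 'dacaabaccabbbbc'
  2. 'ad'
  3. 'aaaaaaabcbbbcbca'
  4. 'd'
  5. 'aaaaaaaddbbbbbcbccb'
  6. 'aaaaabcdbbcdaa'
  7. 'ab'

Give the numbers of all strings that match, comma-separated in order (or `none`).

1 → no match
2. 'ad' → no match
3 → match
4. 'd' → match
5 → match
6 → match
7. 'ab' → no match

3, 4, 5, 6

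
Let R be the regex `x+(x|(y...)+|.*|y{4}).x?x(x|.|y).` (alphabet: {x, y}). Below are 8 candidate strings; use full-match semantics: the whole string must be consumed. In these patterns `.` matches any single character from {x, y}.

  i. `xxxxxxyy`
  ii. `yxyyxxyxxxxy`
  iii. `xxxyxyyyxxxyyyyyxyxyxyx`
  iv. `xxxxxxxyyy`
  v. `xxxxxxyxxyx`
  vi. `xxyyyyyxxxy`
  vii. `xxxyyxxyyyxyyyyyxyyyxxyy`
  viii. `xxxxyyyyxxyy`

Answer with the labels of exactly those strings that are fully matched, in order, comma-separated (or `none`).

i → match
ii → no match — must start with `x`
iii → match
iv → no match
v → match
vi → match
vii → match
viii → match

i, iii, v, vi, vii, viii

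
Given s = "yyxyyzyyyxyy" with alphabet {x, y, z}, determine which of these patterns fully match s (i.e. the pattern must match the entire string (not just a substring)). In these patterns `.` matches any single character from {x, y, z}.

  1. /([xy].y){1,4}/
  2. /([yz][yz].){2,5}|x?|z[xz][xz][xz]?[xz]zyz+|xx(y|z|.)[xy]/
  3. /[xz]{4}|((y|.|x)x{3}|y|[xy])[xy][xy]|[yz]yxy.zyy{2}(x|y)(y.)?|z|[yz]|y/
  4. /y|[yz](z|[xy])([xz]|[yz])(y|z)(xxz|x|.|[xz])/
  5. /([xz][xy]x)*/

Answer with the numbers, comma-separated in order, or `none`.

1 → no match
2 → no match
3 → match
4 → no match
5 → no match

3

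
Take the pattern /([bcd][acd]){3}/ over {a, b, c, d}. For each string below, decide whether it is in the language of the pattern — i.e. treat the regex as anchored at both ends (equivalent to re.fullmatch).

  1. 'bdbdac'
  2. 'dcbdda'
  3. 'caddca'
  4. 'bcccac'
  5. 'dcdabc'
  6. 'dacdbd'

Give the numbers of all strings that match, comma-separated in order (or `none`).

2, 3, 5, 6

1 → no match
2 → match
3 → match
4 → no match
5 → match
6 → match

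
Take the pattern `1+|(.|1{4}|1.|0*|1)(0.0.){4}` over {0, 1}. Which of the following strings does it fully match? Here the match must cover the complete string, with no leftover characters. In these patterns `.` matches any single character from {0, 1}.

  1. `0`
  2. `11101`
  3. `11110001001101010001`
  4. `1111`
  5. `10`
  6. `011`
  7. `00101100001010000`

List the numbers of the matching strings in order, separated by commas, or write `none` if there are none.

4

1 → no match
2 → no match
3 → no match
4 → match
5 → no match
6 → no match
7 → no match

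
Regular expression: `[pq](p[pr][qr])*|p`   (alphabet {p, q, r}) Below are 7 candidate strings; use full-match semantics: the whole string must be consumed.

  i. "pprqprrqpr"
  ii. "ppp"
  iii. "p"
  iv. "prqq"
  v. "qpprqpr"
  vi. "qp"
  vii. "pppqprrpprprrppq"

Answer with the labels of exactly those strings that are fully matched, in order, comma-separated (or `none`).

i → no match
ii → no match
iii → match
iv → no match
v → no match
vi → no match
vii → match

iii, vii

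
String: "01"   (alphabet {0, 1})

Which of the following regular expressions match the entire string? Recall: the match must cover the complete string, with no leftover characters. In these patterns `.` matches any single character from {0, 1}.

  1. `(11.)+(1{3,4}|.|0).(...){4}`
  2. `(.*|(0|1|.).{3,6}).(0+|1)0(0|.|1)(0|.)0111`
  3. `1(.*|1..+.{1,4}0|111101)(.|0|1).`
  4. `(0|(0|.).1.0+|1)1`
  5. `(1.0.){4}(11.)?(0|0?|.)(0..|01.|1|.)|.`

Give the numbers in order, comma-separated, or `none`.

4

1 → no match — must start with "11"
2 → no match — must end with "0111"
3 → no match — must start with "1"
4 → match
5 → no match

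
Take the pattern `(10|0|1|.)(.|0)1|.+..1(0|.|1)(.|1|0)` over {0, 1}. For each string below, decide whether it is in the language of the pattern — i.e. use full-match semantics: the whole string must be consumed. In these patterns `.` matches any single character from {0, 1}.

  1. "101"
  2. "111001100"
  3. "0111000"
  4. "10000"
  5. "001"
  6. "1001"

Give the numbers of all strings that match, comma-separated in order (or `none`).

1 → match
2 → match
3 → no match
4 → no match
5 → match
6 → match

1, 2, 5, 6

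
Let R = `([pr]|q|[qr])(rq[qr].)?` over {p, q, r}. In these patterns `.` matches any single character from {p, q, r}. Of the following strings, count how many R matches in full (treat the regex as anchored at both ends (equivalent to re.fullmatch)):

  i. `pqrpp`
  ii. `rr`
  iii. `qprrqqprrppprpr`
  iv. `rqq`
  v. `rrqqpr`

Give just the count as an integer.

0

i → no match
ii → no match
iii → no match
iv → no match
v → no match
Total matched: 0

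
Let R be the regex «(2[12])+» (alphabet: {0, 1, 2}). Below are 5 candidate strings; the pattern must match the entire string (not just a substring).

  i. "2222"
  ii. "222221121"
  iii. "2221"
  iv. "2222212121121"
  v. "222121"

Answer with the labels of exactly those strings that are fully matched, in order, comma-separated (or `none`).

i → match
ii → no match
iii → match
iv → no match
v → match

i, iii, v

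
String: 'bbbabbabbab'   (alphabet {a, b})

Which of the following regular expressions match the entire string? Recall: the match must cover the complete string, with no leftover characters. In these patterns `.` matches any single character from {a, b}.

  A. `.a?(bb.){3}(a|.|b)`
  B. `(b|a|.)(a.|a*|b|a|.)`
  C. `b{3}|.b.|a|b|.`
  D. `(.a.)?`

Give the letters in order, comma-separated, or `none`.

A → match
B → no match
C → no match
D → no match

A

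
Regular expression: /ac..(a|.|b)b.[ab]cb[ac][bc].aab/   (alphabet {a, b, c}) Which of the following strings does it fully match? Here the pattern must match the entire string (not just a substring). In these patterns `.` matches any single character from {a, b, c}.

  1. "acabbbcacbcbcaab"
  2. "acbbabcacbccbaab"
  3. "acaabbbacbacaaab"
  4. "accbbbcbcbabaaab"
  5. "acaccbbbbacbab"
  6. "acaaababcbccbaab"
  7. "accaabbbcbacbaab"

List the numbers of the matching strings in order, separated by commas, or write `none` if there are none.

1, 2, 3, 4, 6, 7

1 → match
2 → match
3 → match
4 → match
5 → no match — must end with "aab"
6 → match
7 → match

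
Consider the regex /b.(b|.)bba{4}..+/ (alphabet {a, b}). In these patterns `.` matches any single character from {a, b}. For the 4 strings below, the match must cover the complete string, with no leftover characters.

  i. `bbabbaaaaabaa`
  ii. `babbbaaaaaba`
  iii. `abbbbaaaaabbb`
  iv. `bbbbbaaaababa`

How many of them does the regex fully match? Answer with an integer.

i → match
ii → match
iii → no match — must start with `b`
iv → match
Total matched: 3

3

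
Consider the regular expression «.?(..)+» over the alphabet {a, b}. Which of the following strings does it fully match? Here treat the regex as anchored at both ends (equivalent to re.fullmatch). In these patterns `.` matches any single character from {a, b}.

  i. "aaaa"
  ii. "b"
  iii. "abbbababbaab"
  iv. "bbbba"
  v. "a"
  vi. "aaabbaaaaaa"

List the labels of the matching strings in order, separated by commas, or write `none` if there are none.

i, iii, iv, vi

i → match
ii → no match
iii → match
iv → match
v → no match
vi → match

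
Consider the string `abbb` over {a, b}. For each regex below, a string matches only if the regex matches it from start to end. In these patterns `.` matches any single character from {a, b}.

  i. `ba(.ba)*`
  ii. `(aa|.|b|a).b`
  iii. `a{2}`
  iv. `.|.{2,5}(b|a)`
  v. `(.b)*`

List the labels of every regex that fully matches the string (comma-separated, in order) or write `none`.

i → no match — must start with `ba`
ii → no match
iii → no match — must end with `a`
iv → match
v → match

iv, v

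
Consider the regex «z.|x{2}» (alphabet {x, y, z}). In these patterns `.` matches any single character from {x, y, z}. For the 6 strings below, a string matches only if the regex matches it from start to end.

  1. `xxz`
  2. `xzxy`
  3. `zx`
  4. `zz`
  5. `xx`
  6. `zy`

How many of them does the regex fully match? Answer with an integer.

1 → no match
2 → no match
3 → match
4 → match
5 → match
6 → match
Total matched: 4

4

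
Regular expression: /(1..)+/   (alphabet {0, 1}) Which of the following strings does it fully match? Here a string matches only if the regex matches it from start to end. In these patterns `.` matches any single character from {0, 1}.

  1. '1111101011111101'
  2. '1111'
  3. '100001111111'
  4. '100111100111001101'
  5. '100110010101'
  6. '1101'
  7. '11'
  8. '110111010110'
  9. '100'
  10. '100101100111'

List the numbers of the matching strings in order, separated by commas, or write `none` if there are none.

9, 10

1 → no match
2 → no match
3 → no match
4 → no match
5 → no match
6 → no match
7 → no match
8 → no match
9 → match
10 → match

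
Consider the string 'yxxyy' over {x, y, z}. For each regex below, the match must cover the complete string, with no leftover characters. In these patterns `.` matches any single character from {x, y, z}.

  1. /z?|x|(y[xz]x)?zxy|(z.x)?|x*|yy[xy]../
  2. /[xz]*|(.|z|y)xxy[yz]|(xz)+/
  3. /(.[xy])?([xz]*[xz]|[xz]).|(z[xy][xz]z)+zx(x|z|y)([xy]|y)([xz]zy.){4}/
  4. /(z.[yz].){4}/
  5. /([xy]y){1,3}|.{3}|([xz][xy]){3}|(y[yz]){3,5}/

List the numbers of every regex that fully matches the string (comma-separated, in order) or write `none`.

1 → no match
2 → match
3 → no match
4 → no match — must start with 'z'
5 → no match

2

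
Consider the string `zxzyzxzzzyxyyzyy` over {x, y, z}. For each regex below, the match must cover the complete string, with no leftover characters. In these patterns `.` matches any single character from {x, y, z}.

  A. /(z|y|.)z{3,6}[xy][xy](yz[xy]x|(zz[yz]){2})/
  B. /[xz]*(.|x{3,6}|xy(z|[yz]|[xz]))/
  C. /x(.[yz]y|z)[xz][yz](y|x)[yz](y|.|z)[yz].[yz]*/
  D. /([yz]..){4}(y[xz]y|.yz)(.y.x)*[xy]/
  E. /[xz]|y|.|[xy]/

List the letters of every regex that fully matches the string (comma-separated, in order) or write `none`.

D

A → no match
B → no match
C → no match — must start with `x`
D → match
E → no match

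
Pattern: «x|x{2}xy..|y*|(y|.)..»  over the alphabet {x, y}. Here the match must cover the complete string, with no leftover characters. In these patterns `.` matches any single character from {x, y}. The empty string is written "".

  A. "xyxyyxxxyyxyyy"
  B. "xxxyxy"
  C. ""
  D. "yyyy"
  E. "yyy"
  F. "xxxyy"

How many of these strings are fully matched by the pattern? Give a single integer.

A → no match
B → match
C → match
D → match
E → match
F → no match
Total matched: 4

4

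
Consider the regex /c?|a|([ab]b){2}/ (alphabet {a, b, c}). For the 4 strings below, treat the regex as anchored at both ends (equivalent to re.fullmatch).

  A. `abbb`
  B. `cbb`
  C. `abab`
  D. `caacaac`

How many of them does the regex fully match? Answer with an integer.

A → match
B → no match
C → match
D → no match
Total matched: 2

2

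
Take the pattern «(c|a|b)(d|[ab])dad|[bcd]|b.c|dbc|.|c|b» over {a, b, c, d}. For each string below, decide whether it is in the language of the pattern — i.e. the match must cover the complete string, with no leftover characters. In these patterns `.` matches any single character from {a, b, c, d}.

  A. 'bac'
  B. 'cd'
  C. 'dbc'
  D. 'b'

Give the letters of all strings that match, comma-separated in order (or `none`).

A, C, D

A → match
B → no match
C → match
D → match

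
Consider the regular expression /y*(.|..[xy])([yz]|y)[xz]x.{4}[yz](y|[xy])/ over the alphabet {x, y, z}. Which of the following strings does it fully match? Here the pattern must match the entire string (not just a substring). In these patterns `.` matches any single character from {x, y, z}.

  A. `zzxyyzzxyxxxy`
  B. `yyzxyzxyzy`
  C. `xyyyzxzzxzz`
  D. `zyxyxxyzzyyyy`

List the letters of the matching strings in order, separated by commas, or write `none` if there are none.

B

A → no match
B → match
C → no match
D → no match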